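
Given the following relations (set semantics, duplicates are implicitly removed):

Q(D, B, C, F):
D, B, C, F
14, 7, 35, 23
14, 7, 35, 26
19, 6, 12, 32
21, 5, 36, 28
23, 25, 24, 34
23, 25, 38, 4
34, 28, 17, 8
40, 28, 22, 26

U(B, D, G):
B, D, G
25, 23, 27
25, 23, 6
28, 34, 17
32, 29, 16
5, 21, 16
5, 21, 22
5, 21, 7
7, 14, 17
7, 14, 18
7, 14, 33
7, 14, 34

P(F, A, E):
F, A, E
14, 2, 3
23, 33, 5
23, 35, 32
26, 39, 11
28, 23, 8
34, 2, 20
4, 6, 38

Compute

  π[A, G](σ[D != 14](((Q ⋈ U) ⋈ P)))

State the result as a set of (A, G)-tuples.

Joining Q and U on D, B yields {(14, 7, 35, 23, 17), (14, 7, 35, 23, 18), (14, 7, 35, 23, 33), (14, 7, 35, 23, 34), (14, 7, 35, 26, 17), (14, 7, 35, 26, 18), (14, 7, 35, 26, 33), (14, 7, 35, 26, 34), (21, 5, 36, 28, 16), (21, 5, 36, 28, 22), (21, 5, 36, 28, 7), (23, 25, 24, 34, 27), (23, 25, 24, 34, 6), (23, 25, 38, 4, 27), (23, 25, 38, 4, 6), (34, 28, 17, 8, 17)}.
Joining (Q ⋈ U) and P on F yields {(14, 7, 35, 23, 17, 33, 5), (14, 7, 35, 23, 17, 35, 32), (14, 7, 35, 23, 18, 33, 5), (14, 7, 35, 23, 18, 35, 32), (14, 7, 35, 23, 33, 33, 5), (14, 7, 35, 23, 33, 35, 32), (14, 7, 35, 23, 34, 33, 5), (14, 7, 35, 23, 34, 35, 32), (14, 7, 35, 26, 17, 39, 11), (14, 7, 35, 26, 18, 39, 11), (14, 7, 35, 26, 33, 39, 11), (14, 7, 35, 26, 34, 39, 11), (21, 5, 36, 28, 16, 23, 8), (21, 5, 36, 28, 22, 23, 8), (21, 5, 36, 28, 7, 23, 8), (23, 25, 24, 34, 27, 2, 20), (23, 25, 24, 34, 6, 2, 20), (23, 25, 38, 4, 27, 6, 38), (23, 25, 38, 4, 6, 6, 38)}.
Selection D != 14: {(21, 5, 36, 28, 16, 23, 8), (21, 5, 36, 28, 22, 23, 8), (21, 5, 36, 28, 7, 23, 8), (23, 25, 24, 34, 27, 2, 20), (23, 25, 24, 34, 6, 2, 20), (23, 25, 38, 4, 27, 6, 38), (23, 25, 38, 4, 6, 6, 38)}
Projecting to A, G: {(2, 27), (2, 6), (23, 16), (23, 22), (23, 7), (6, 27), (6, 6)}

{(2, 27), (2, 6), (23, 16), (23, 22), (23, 7), (6, 27), (6, 6)}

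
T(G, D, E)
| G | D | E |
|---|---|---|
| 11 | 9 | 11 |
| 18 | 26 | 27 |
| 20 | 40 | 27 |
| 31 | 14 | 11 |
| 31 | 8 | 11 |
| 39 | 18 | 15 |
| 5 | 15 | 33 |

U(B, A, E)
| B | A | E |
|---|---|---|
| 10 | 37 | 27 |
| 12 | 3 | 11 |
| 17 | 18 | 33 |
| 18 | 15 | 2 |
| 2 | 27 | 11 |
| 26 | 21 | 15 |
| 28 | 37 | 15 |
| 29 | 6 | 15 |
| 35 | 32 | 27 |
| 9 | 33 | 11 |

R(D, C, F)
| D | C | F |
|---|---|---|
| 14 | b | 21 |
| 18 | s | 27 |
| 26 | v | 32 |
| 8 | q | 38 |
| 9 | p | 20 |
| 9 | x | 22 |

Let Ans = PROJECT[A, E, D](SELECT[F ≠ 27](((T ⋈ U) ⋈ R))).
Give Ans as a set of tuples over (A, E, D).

{(27, 11, 14), (27, 11, 8), (27, 11, 9), (3, 11, 14), (3, 11, 8), (3, 11, 9), (32, 27, 26), (33, 11, 14), (33, 11, 8), (33, 11, 9), (37, 27, 26)}

T ⋈ U (natural join on E): {(11, 9, 11, 12, 3), (11, 9, 11, 2, 27), (11, 9, 11, 9, 33), (18, 26, 27, 10, 37), (18, 26, 27, 35, 32), (20, 40, 27, 10, 37), (20, 40, 27, 35, 32), (31, 14, 11, 12, 3), (31, 14, 11, 2, 27), (31, 14, 11, 9, 33), (31, 8, 11, 12, 3), (31, 8, 11, 2, 27), (31, 8, 11, 9, 33), (39, 18, 15, 26, 21), (39, 18, 15, 28, 37), (39, 18, 15, 29, 6), (5, 15, 33, 17, 18)}
(T ⋈ U) ⋈ R (natural join on D): {(11, 9, 11, 12, 3, p, 20), (11, 9, 11, 12, 3, x, 22), (11, 9, 11, 2, 27, p, 20), (11, 9, 11, 2, 27, x, 22), (11, 9, 11, 9, 33, p, 20), (11, 9, 11, 9, 33, x, 22), (18, 26, 27, 10, 37, v, 32), (18, 26, 27, 35, 32, v, 32), (31, 14, 11, 12, 3, b, 21), (31, 14, 11, 2, 27, b, 21), (31, 14, 11, 9, 33, b, 21), (31, 8, 11, 12, 3, q, 38), (31, 8, 11, 2, 27, q, 38), (31, 8, 11, 9, 33, q, 38), (39, 18, 15, 26, 21, s, 27), (39, 18, 15, 28, 37, s, 27), (39, 18, 15, 29, 6, s, 27)}
σ[F ≠ 27]: keep tuples satisfying F ≠ 27 → {(11, 9, 11, 12, 3, p, 20), (11, 9, 11, 12, 3, x, 22), (11, 9, 11, 2, 27, p, 20), (11, 9, 11, 2, 27, x, 22), (11, 9, 11, 9, 33, p, 20), (11, 9, 11, 9, 33, x, 22), (18, 26, 27, 10, 37, v, 32), (18, 26, 27, 35, 32, v, 32), (31, 14, 11, 12, 3, b, 21), (31, 14, 11, 2, 27, b, 21), (31, 14, 11, 9, 33, b, 21), (31, 8, 11, 12, 3, q, 38), (31, 8, 11, 2, 27, q, 38), (31, 8, 11, 9, 33, q, 38)}
π_{A, E, D} gives {(27, 11, 14), (27, 11, 8), (27, 11, 9), (3, 11, 14), (3, 11, 8), (3, 11, 9), (32, 27, 26), (33, 11, 14), (33, 11, 8), (33, 11, 9), (37, 27, 26)} (3 duplicate(s) eliminated).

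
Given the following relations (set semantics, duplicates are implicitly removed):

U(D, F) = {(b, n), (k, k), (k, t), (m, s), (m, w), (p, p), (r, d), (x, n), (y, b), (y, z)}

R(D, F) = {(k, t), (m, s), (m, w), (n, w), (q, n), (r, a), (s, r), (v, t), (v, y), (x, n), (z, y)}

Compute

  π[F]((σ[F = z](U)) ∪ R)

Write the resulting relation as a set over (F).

Selection F = z: {(y, z)}
Set union of the two operands is {(k, t), (m, s), (m, w), (n, w), (q, n), (r, a), (s, r), (v, t), (v, y), (x, n), (y, z), (z, y)}.
Projecting to F (4 duplicate(s) eliminated): {a, n, r, s, t, w, y, z}

{a, n, r, s, t, w, y, z}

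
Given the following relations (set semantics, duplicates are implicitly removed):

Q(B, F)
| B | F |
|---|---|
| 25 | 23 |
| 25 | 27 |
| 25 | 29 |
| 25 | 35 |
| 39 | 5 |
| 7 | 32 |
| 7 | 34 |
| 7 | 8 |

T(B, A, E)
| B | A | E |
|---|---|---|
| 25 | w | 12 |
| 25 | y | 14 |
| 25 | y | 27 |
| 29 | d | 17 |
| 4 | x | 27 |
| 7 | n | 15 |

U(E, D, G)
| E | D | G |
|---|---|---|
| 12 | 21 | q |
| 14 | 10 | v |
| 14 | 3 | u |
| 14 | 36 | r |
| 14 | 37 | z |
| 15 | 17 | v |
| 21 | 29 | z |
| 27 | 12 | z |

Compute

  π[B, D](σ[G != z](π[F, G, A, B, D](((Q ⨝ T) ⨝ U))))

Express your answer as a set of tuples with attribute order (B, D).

Natural join on B: {(25, 23, w, 12), (25, 23, y, 14), (25, 23, y, 27), (25, 27, w, 12), (25, 27, y, 14), (25, 27, y, 27), (25, 29, w, 12), (25, 29, y, 14), (25, 29, y, 27), (25, 35, w, 12), (25, 35, y, 14), (25, 35, y, 27), (7, 32, n, 15), (7, 34, n, 15), (7, 8, n, 15)}
Natural join on E: {(25, 23, w, 12, 21, q), (25, 23, y, 14, 10, v), (25, 23, y, 14, 3, u), (25, 23, y, 14, 36, r), (25, 23, y, 14, 37, z), (25, 23, y, 27, 12, z), (25, 27, w, 12, 21, q), (25, 27, y, 14, 10, v), (25, 27, y, 14, 3, u), (25, 27, y, 14, 36, r), (25, 27, y, 14, 37, z), (25, 27, y, 27, 12, z), (25, 29, w, 12, 21, q), (25, 29, y, 14, 10, v), (25, 29, y, 14, 3, u), (25, 29, y, 14, 36, r), (25, 29, y, 14, 37, z), (25, 29, y, 27, 12, z), (25, 35, w, 12, 21, q), (25, 35, y, 14, 10, v), (25, 35, y, 14, 3, u), (25, 35, y, 14, 36, r), (25, 35, y, 14, 37, z), (25, 35, y, 27, 12, z), (7, 32, n, 15, 17, v), (7, 34, n, 15, 17, v), (7, 8, n, 15, 17, v)}
π_{F, G, A, B, D} gives {(23, q, w, 25, 21), (23, r, y, 25, 36), (23, u, y, 25, 3), (23, v, y, 25, 10), (23, z, y, 25, 12), (23, z, y, 25, 37), (27, q, w, 25, 21), (27, r, y, 25, 36), (27, u, y, 25, 3), (27, v, y, 25, 10), (27, z, y, 25, 12), (27, z, y, 25, 37), (29, q, w, 25, 21), (29, r, y, 25, 36), (29, u, y, 25, 3), (29, v, y, 25, 10), (29, z, y, 25, 12), (29, z, y, 25, 37), (32, v, n, 7, 17), (34, v, n, 7, 17), (35, q, w, 25, 21), (35, r, y, 25, 36), (35, u, y, 25, 3), (35, v, y, 25, 10), (35, z, y, 25, 12), (35, z, y, 25, 37), (8, v, n, 7, 17)}.
Filtering on G != z leaves {(23, q, w, 25, 21), (23, r, y, 25, 36), (23, u, y, 25, 3), (23, v, y, 25, 10), (27, q, w, 25, 21), (27, r, y, 25, 36), (27, u, y, 25, 3), (27, v, y, 25, 10), (29, q, w, 25, 21), (29, r, y, 25, 36), (29, u, y, 25, 3), (29, v, y, 25, 10), (32, v, n, 7, 17), (34, v, n, 7, 17), (35, q, w, 25, 21), (35, r, y, 25, 36), (35, u, y, 25, 3), (35, v, y, 25, 10), (8, v, n, 7, 17)}.
π_{B, D} gives {(25, 10), (25, 21), (25, 3), (25, 36), (7, 17)} (14 duplicate(s) eliminated).

{(25, 10), (25, 21), (25, 3), (25, 36), (7, 17)}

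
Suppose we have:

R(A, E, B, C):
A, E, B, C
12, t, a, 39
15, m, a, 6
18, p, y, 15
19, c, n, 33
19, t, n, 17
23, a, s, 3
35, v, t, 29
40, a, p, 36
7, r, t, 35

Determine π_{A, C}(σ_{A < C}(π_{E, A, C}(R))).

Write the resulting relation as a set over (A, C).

{(12, 39), (19, 33), (7, 35)}

Keep only column(s) E, A, C: {(a, 23, 3), (a, 40, 36), (c, 19, 33), (m, 15, 6), (p, 18, 15), (r, 7, 35), (t, 12, 39), (t, 19, 17), (v, 35, 29)}
σ[A < C]: keep tuples satisfying A < C → {(c, 19, 33), (r, 7, 35), (t, 12, 39)}
Keep only column(s) A, C: {(12, 39), (19, 33), (7, 35)}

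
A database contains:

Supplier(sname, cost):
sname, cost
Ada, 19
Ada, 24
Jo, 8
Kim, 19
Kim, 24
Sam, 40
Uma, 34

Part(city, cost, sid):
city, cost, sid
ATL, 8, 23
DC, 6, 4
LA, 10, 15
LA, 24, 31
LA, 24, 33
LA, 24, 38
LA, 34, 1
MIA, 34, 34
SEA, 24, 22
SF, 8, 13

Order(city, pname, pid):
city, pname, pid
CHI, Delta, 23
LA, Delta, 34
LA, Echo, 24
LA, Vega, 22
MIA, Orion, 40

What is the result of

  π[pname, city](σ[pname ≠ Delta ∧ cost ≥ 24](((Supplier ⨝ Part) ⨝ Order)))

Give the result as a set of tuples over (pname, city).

{(Echo, LA), (Orion, MIA), (Vega, LA)}

Supplier ⋈ Part (natural join on cost): {(Ada, 24, LA, 31), (Ada, 24, LA, 33), (Ada, 24, LA, 38), (Ada, 24, SEA, 22), (Jo, 8, ATL, 23), (Jo, 8, SF, 13), (Kim, 24, LA, 31), (Kim, 24, LA, 33), (Kim, 24, LA, 38), (Kim, 24, SEA, 22), (Uma, 34, LA, 1), (Uma, 34, MIA, 34)}
(Supplier ⨝ Part) ⋈ Order (natural join on city): {(Ada, 24, LA, 31, Delta, 34), (Ada, 24, LA, 31, Echo, 24), (Ada, 24, LA, 31, Vega, 22), (Ada, 24, LA, 33, Delta, 34), (Ada, 24, LA, 33, Echo, 24), (Ada, 24, LA, 33, Vega, 22), (Ada, 24, LA, 38, Delta, 34), (Ada, 24, LA, 38, Echo, 24), (Ada, 24, LA, 38, Vega, 22), (Kim, 24, LA, 31, Delta, 34), (Kim, 24, LA, 31, Echo, 24), (Kim, 24, LA, 31, Vega, 22), (Kim, 24, LA, 33, Delta, 34), (Kim, 24, LA, 33, Echo, 24), (Kim, 24, LA, 33, Vega, 22), (Kim, 24, LA, 38, Delta, 34), (Kim, 24, LA, 38, Echo, 24), (Kim, 24, LA, 38, Vega, 22), (Uma, 34, LA, 1, Delta, 34), (Uma, 34, LA, 1, Echo, 24), (Uma, 34, LA, 1, Vega, 22), (Uma, 34, MIA, 34, Orion, 40)}
Selection pname ≠ Delta ∧ cost ≥ 24: {(Ada, 24, LA, 31, Echo, 24), (Ada, 24, LA, 31, Vega, 22), (Ada, 24, LA, 33, Echo, 24), (Ada, 24, LA, 33, Vega, 22), (Ada, 24, LA, 38, Echo, 24), (Ada, 24, LA, 38, Vega, 22), (Kim, 24, LA, 31, Echo, 24), (Kim, 24, LA, 31, Vega, 22), (Kim, 24, LA, 33, Echo, 24), (Kim, 24, LA, 33, Vega, 22), (Kim, 24, LA, 38, Echo, 24), (Kim, 24, LA, 38, Vega, 22), (Uma, 34, LA, 1, Echo, 24), (Uma, 34, LA, 1, Vega, 22), (Uma, 34, MIA, 34, Orion, 40)}
Projecting to pname, city (12 duplicate(s) eliminated): {(Echo, LA), (Orion, MIA), (Vega, LA)}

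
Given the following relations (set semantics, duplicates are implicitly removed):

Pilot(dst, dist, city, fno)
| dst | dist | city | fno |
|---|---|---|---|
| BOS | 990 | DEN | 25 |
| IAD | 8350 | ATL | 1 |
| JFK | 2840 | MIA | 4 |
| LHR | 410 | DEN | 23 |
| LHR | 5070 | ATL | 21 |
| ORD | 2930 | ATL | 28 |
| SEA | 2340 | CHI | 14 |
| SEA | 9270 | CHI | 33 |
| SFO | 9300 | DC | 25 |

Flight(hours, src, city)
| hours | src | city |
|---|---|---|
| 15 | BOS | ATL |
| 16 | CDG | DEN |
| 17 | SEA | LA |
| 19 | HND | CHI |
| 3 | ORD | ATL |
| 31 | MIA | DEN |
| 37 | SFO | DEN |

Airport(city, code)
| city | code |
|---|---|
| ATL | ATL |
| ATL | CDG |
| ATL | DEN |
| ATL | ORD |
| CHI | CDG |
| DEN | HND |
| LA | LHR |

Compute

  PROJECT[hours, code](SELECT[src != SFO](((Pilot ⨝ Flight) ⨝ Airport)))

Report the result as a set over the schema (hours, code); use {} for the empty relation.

Pilot ⋈ Flight (natural join on city): {(BOS, 990, DEN, 25, 16, CDG), (BOS, 990, DEN, 25, 31, MIA), (BOS, 990, DEN, 25, 37, SFO), (IAD, 8350, ATL, 1, 15, BOS), (IAD, 8350, ATL, 1, 3, ORD), (LHR, 410, DEN, 23, 16, CDG), (LHR, 410, DEN, 23, 31, MIA), (LHR, 410, DEN, 23, 37, SFO), (LHR, 5070, ATL, 21, 15, BOS), (LHR, 5070, ATL, 21, 3, ORD), (ORD, 2930, ATL, 28, 15, BOS), (ORD, 2930, ATL, 28, 3, ORD), (SEA, 2340, CHI, 14, 19, HND), (SEA, 9270, CHI, 33, 19, HND)}
(Pilot ⨝ Flight) ⋈ Airport (natural join on city): {(BOS, 990, DEN, 25, 16, CDG, HND), (BOS, 990, DEN, 25, 31, MIA, HND), (BOS, 990, DEN, 25, 37, SFO, HND), (IAD, 8350, ATL, 1, 15, BOS, ATL), (IAD, 8350, ATL, 1, 15, BOS, CDG), (IAD, 8350, ATL, 1, 15, BOS, DEN), (IAD, 8350, ATL, 1, 15, BOS, ORD), (IAD, 8350, ATL, 1, 3, ORD, ATL), (IAD, 8350, ATL, 1, 3, ORD, CDG), (IAD, 8350, ATL, 1, 3, ORD, DEN), (IAD, 8350, ATL, 1, 3, ORD, ORD), (LHR, 410, DEN, 23, 16, CDG, HND), (LHR, 410, DEN, 23, 31, MIA, HND), (LHR, 410, DEN, 23, 37, SFO, HND), (LHR, 5070, ATL, 21, 15, BOS, ATL), (LHR, 5070, ATL, 21, 15, BOS, CDG), (LHR, 5070, ATL, 21, 15, BOS, DEN), (LHR, 5070, ATL, 21, 15, BOS, ORD), (LHR, 5070, ATL, 21, 3, ORD, ATL), (LHR, 5070, ATL, 21, 3, ORD, CDG), (LHR, 5070, ATL, 21, 3, ORD, DEN), (LHR, 5070, ATL, 21, 3, ORD, ORD), (ORD, 2930, ATL, 28, 15, BOS, ATL), (ORD, 2930, ATL, 28, 15, BOS, CDG), (ORD, 2930, ATL, 28, 15, BOS, DEN), (ORD, 2930, ATL, 28, 15, BOS, ORD), (ORD, 2930, ATL, 28, 3, ORD, ATL), (ORD, 2930, ATL, 28, 3, ORD, CDG), (ORD, 2930, ATL, 28, 3, ORD, DEN), (ORD, 2930, ATL, 28, 3, ORD, ORD), (SEA, 2340, CHI, 14, 19, HND, CDG), (SEA, 9270, CHI, 33, 19, HND, CDG)}
Selection src != SFO: {(BOS, 990, DEN, 25, 16, CDG, HND), (BOS, 990, DEN, 25, 31, MIA, HND), (IAD, 8350, ATL, 1, 15, BOS, ATL), (IAD, 8350, ATL, 1, 15, BOS, CDG), (IAD, 8350, ATL, 1, 15, BOS, DEN), (IAD, 8350, ATL, 1, 15, BOS, ORD), (IAD, 8350, ATL, 1, 3, ORD, ATL), (IAD, 8350, ATL, 1, 3, ORD, CDG), (IAD, 8350, ATL, 1, 3, ORD, DEN), (IAD, 8350, ATL, 1, 3, ORD, ORD), (LHR, 410, DEN, 23, 16, CDG, HND), (LHR, 410, DEN, 23, 31, MIA, HND), (LHR, 5070, ATL, 21, 15, BOS, ATL), (LHR, 5070, ATL, 21, 15, BOS, CDG), (LHR, 5070, ATL, 21, 15, BOS, DEN), (LHR, 5070, ATL, 21, 15, BOS, ORD), (LHR, 5070, ATL, 21, 3, ORD, ATL), (LHR, 5070, ATL, 21, 3, ORD, CDG), (LHR, 5070, ATL, 21, 3, ORD, DEN), (LHR, 5070, ATL, 21, 3, ORD, ORD), (ORD, 2930, ATL, 28, 15, BOS, ATL), (ORD, 2930, ATL, 28, 15, BOS, CDG), (ORD, 2930, ATL, 28, 15, BOS, DEN), (ORD, 2930, ATL, 28, 15, BOS, ORD), (ORD, 2930, ATL, 28, 3, ORD, ATL), (ORD, 2930, ATL, 28, 3, ORD, CDG), (ORD, 2930, ATL, 28, 3, ORD, DEN), (ORD, 2930, ATL, 28, 3, ORD, ORD), (SEA, 2340, CHI, 14, 19, HND, CDG), (SEA, 9270, CHI, 33, 19, HND, CDG)}
Keep only column(s) hours, code (19 duplicate(s) eliminated): {(15, ATL), (15, CDG), (15, DEN), (15, ORD), (16, HND), (19, CDG), (3, ATL), (3, CDG), (3, DEN), (3, ORD), (31, HND)}

{(15, ATL), (15, CDG), (15, DEN), (15, ORD), (16, HND), (19, CDG), (3, ATL), (3, CDG), (3, DEN), (3, ORD), (31, HND)}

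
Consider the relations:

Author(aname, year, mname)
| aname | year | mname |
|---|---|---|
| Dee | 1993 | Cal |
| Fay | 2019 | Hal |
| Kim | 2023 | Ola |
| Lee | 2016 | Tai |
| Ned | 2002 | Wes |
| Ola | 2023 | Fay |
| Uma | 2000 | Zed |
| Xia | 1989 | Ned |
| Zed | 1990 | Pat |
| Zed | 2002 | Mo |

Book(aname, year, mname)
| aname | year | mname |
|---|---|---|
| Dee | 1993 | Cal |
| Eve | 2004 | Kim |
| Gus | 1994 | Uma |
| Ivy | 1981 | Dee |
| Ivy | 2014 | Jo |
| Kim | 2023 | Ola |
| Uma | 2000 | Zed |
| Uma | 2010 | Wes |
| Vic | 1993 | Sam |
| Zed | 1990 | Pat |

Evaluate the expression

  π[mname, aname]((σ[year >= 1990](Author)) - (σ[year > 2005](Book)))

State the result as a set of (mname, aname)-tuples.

Selection year >= 1990: {(Dee, 1993, Cal), (Fay, 2019, Hal), (Kim, 2023, Ola), (Lee, 2016, Tai), (Ned, 2002, Wes), (Ola, 2023, Fay), (Uma, 2000, Zed), (Zed, 1990, Pat), (Zed, 2002, Mo)}
Selection year > 2005: {(Ivy, 2014, Jo), (Kim, 2023, Ola), (Uma, 2010, Wes)}
Difference: {(Dee, 1993, Cal), (Fay, 2019, Hal), (Kim, 2023, Ola), (Lee, 2016, Tai), (Ned, 2002, Wes), (Ola, 2023, Fay), (Uma, 2000, Zed), (Zed, 1990, Pat), (Zed, 2002, Mo)} with {(Ivy, 2014, Jo), (Kim, 2023, Ola), (Uma, 2010, Wes)} → {(Dee, 1993, Cal), (Fay, 2019, Hal), (Lee, 2016, Tai), (Ned, 2002, Wes), (Ola, 2023, Fay), (Uma, 2000, Zed), (Zed, 1990, Pat), (Zed, 2002, Mo)}
π[mname, aname]: project onto (mname, aname) → {(Cal, Dee), (Fay, Ola), (Hal, Fay), (Mo, Zed), (Pat, Zed), (Tai, Lee), (Wes, Ned), (Zed, Uma)}

{(Cal, Dee), (Fay, Ola), (Hal, Fay), (Mo, Zed), (Pat, Zed), (Tai, Lee), (Wes, Ned), (Zed, Uma)}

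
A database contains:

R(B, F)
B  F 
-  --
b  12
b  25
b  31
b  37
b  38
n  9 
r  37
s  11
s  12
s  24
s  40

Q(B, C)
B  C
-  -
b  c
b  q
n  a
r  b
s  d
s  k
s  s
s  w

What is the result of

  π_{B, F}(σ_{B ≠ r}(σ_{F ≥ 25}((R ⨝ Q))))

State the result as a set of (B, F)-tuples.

{(b, 25), (b, 31), (b, 37), (b, 38), (s, 40)}

R ⋈ Q (natural join on B): {(b, 12, c), (b, 12, q), (b, 25, c), (b, 25, q), (b, 31, c), (b, 31, q), (b, 37, c), (b, 37, q), (b, 38, c), (b, 38, q), (n, 9, a), (r, 37, b), (s, 11, d), (s, 11, k), (s, 11, s), (s, 11, w), (s, 12, d), (s, 12, k), (s, 12, s), (s, 12, w), (s, 24, d), (s, 24, k), (s, 24, s), (s, 24, w), (s, 40, d), (s, 40, k), (s, 40, s), (s, 40, w)}
Apply σ_{F ≥ 25}; surviving tuples: {(b, 25, c), (b, 25, q), (b, 31, c), (b, 31, q), (b, 37, c), (b, 37, q), (b, 38, c), (b, 38, q), (r, 37, b), (s, 40, d), (s, 40, k), (s, 40, s), (s, 40, w)}
Apply σ_{B ≠ r}; surviving tuples: {(b, 25, c), (b, 25, q), (b, 31, c), (b, 31, q), (b, 37, c), (b, 37, q), (b, 38, c), (b, 38, q), (s, 40, d), (s, 40, k), (s, 40, s), (s, 40, w)}
Keep only column(s) B, F (7 duplicate(s) eliminated): {(b, 25), (b, 31), (b, 37), (b, 38), (s, 40)}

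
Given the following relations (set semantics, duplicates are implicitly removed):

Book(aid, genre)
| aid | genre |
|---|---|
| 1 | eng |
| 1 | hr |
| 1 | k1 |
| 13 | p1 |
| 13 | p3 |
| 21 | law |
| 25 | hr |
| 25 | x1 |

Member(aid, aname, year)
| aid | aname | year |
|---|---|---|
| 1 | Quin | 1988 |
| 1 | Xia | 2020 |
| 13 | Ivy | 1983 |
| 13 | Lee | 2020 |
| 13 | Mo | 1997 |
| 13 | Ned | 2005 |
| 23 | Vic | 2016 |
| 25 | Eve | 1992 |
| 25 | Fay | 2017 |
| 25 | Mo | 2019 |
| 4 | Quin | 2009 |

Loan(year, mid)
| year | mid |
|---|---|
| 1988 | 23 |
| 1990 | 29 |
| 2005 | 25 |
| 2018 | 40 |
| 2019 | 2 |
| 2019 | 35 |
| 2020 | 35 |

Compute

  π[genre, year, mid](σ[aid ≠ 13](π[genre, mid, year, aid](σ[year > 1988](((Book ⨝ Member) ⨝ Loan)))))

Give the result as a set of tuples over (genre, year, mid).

Natural join on aid: {(1, eng, Quin, 1988), (1, eng, Xia, 2020), (1, hr, Quin, 1988), (1, hr, Xia, 2020), (1, k1, Quin, 1988), (1, k1, Xia, 2020), (13, p1, Ivy, 1983), (13, p1, Lee, 2020), (13, p1, Mo, 1997), (13, p1, Ned, 2005), (13, p3, Ivy, 1983), (13, p3, Lee, 2020), (13, p3, Mo, 1997), (13, p3, Ned, 2005), (25, hr, Eve, 1992), (25, hr, Fay, 2017), (25, hr, Mo, 2019), (25, x1, Eve, 1992), (25, x1, Fay, 2017), (25, x1, Mo, 2019)}
Natural join on year: {(1, eng, Quin, 1988, 23), (1, eng, Xia, 2020, 35), (1, hr, Quin, 1988, 23), (1, hr, Xia, 2020, 35), (1, k1, Quin, 1988, 23), (1, k1, Xia, 2020, 35), (13, p1, Lee, 2020, 35), (13, p1, Ned, 2005, 25), (13, p3, Lee, 2020, 35), (13, p3, Ned, 2005, 25), (25, hr, Mo, 2019, 2), (25, hr, Mo, 2019, 35), (25, x1, Mo, 2019, 2), (25, x1, Mo, 2019, 35)}
Apply σ_{year > 1988}; surviving tuples: {(1, eng, Xia, 2020, 35), (1, hr, Xia, 2020, 35), (1, k1, Xia, 2020, 35), (13, p1, Lee, 2020, 35), (13, p1, Ned, 2005, 25), (13, p3, Lee, 2020, 35), (13, p3, Ned, 2005, 25), (25, hr, Mo, 2019, 2), (25, hr, Mo, 2019, 35), (25, x1, Mo, 2019, 2), (25, x1, Mo, 2019, 35)}
Projecting to genre, mid, year, aid: {(eng, 35, 2020, 1), (hr, 2, 2019, 25), (hr, 35, 2019, 25), (hr, 35, 2020, 1), (k1, 35, 2020, 1), (p1, 25, 2005, 13), (p1, 35, 2020, 13), (p3, 25, 2005, 13), (p3, 35, 2020, 13), (x1, 2, 2019, 25), (x1, 35, 2019, 25)}
Apply σ_{aid ≠ 13}; surviving tuples: {(eng, 35, 2020, 1), (hr, 2, 2019, 25), (hr, 35, 2019, 25), (hr, 35, 2020, 1), (k1, 35, 2020, 1), (x1, 2, 2019, 25), (x1, 35, 2019, 25)}
Projecting to genre, year, mid: {(eng, 2020, 35), (hr, 2019, 2), (hr, 2019, 35), (hr, 2020, 35), (k1, 2020, 35), (x1, 2019, 2), (x1, 2019, 35)}

{(eng, 2020, 35), (hr, 2019, 2), (hr, 2019, 35), (hr, 2020, 35), (k1, 2020, 35), (x1, 2019, 2), (x1, 2019, 35)}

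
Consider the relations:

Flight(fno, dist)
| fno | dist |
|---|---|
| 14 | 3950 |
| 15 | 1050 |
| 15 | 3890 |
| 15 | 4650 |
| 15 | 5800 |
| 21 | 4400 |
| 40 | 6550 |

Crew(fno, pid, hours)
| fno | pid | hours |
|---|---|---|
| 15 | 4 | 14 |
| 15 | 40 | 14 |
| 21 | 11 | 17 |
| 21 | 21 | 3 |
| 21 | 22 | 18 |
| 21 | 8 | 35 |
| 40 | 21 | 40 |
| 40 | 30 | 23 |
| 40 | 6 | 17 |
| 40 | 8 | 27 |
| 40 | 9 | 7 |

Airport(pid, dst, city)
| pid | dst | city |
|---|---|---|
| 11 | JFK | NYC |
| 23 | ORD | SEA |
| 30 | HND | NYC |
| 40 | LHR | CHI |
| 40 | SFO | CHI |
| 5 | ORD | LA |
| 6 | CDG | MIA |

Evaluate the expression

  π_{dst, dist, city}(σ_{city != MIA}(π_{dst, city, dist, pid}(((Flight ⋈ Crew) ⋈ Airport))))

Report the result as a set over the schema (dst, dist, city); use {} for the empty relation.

Joining Flight and Crew on fno yields {(15, 1050, 4, 14), (15, 1050, 40, 14), (15, 3890, 4, 14), (15, 3890, 40, 14), (15, 4650, 4, 14), (15, 4650, 40, 14), (15, 5800, 4, 14), (15, 5800, 40, 14), (21, 4400, 11, 17), (21, 4400, 21, 3), (21, 4400, 22, 18), (21, 4400, 8, 35), (40, 6550, 21, 40), (40, 6550, 30, 23), (40, 6550, 6, 17), (40, 6550, 8, 27), (40, 6550, 9, 7)}.
Joining (Flight ⋈ Crew) and Airport on pid yields {(15, 1050, 40, 14, LHR, CHI), (15, 1050, 40, 14, SFO, CHI), (15, 3890, 40, 14, LHR, CHI), (15, 3890, 40, 14, SFO, CHI), (15, 4650, 40, 14, LHR, CHI), (15, 4650, 40, 14, SFO, CHI), (15, 5800, 40, 14, LHR, CHI), (15, 5800, 40, 14, SFO, CHI), (21, 4400, 11, 17, JFK, NYC), (40, 6550, 30, 23, HND, NYC), (40, 6550, 6, 17, CDG, MIA)}.
π[dst, city, dist, pid]: project onto (dst, city, dist, pid) → {(CDG, MIA, 6550, 6), (HND, NYC, 6550, 30), (JFK, NYC, 4400, 11), (LHR, CHI, 1050, 40), (LHR, CHI, 3890, 40), (LHR, CHI, 4650, 40), (LHR, CHI, 5800, 40), (SFO, CHI, 1050, 40), (SFO, CHI, 3890, 40), (SFO, CHI, 4650, 40), (SFO, CHI, 5800, 40)}
Filtering on city != MIA leaves {(HND, NYC, 6550, 30), (JFK, NYC, 4400, 11), (LHR, CHI, 1050, 40), (LHR, CHI, 3890, 40), (LHR, CHI, 4650, 40), (LHR, CHI, 5800, 40), (SFO, CHI, 1050, 40), (SFO, CHI, 3890, 40), (SFO, CHI, 4650, 40), (SFO, CHI, 5800, 40)}.
π[dst, dist, city]: project onto (dst, dist, city) → {(HND, 6550, NYC), (JFK, 4400, NYC), (LHR, 1050, CHI), (LHR, 3890, CHI), (LHR, 4650, CHI), (LHR, 5800, CHI), (SFO, 1050, CHI), (SFO, 3890, CHI), (SFO, 4650, CHI), (SFO, 5800, CHI)}

{(HND, 6550, NYC), (JFK, 4400, NYC), (LHR, 1050, CHI), (LHR, 3890, CHI), (LHR, 4650, CHI), (LHR, 5800, CHI), (SFO, 1050, CHI), (SFO, 3890, CHI), (SFO, 4650, CHI), (SFO, 5800, CHI)}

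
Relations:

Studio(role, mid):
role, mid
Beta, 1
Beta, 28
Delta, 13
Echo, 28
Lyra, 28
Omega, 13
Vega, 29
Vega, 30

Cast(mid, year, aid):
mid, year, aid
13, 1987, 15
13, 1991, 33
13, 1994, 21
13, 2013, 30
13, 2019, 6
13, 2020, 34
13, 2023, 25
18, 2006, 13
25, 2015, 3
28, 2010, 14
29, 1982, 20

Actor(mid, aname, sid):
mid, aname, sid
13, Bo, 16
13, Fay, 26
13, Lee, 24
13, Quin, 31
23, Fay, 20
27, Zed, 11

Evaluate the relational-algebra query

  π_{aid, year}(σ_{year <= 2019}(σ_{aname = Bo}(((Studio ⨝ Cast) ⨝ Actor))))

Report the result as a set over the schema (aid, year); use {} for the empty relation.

Natural join on mid: {(Beta, 28, 2010, 14), (Delta, 13, 1987, 15), (Delta, 13, 1991, 33), (Delta, 13, 1994, 21), (Delta, 13, 2013, 30), (Delta, 13, 2019, 6), (Delta, 13, 2020, 34), (Delta, 13, 2023, 25), (Echo, 28, 2010, 14), (Lyra, 28, 2010, 14), (Omega, 13, 1987, 15), (Omega, 13, 1991, 33), (Omega, 13, 1994, 21), (Omega, 13, 2013, 30), (Omega, 13, 2019, 6), (Omega, 13, 2020, 34), (Omega, 13, 2023, 25), (Vega, 29, 1982, 20)}
Natural join on mid: {(Delta, 13, 1987, 15, Bo, 16), (Delta, 13, 1987, 15, Fay, 26), (Delta, 13, 1987, 15, Lee, 24), (Delta, 13, 1987, 15, Quin, 31), (Delta, 13, 1991, 33, Bo, 16), (Delta, 13, 1991, 33, Fay, 26), (Delta, 13, 1991, 33, Lee, 24), (Delta, 13, 1991, 33, Quin, 31), (Delta, 13, 1994, 21, Bo, 16), (Delta, 13, 1994, 21, Fay, 26), (Delta, 13, 1994, 21, Lee, 24), (Delta, 13, 1994, 21, Quin, 31), (Delta, 13, 2013, 30, Bo, 16), (Delta, 13, 2013, 30, Fay, 26), (Delta, 13, 2013, 30, Lee, 24), (Delta, 13, 2013, 30, Quin, 31), (Delta, 13, 2019, 6, Bo, 16), (Delta, 13, 2019, 6, Fay, 26), (Delta, 13, 2019, 6, Lee, 24), (Delta, 13, 2019, 6, Quin, 31), (Delta, 13, 2020, 34, Bo, 16), (Delta, 13, 2020, 34, Fay, 26), (Delta, 13, 2020, 34, Lee, 24), (Delta, 13, 2020, 34, Quin, 31), (Delta, 13, 2023, 25, Bo, 16), (Delta, 13, 2023, 25, Fay, 26), (Delta, 13, 2023, 25, Lee, 24), (Delta, 13, 2023, 25, Quin, 31), (Omega, 13, 1987, 15, Bo, 16), (Omega, 13, 1987, 15, Fay, 26), (Omega, 13, 1987, 15, Lee, 24), (Omega, 13, 1987, 15, Quin, 31), (Omega, 13, 1991, 33, Bo, 16), (Omega, 13, 1991, 33, Fay, 26), (Omega, 13, 1991, 33, Lee, 24), (Omega, 13, 1991, 33, Quin, 31), (Omega, 13, 1994, 21, Bo, 16), (Omega, 13, 1994, 21, Fay, 26), (Omega, 13, 1994, 21, Lee, 24), (Omega, 13, 1994, 21, Quin, 31), (Omega, 13, 2013, 30, Bo, 16), (Omega, 13, 2013, 30, Fay, 26), (Omega, 13, 2013, 30, Lee, 24), (Omega, 13, 2013, 30, Quin, 31), (Omega, 13, 2019, 6, Bo, 16), (Omega, 13, 2019, 6, Fay, 26), (Omega, 13, 2019, 6, Lee, 24), (Omega, 13, 2019, 6, Quin, 31), (Omega, 13, 2020, 34, Bo, 16), (Omega, 13, 2020, 34, Fay, 26), (Omega, 13, 2020, 34, Lee, 24), (Omega, 13, 2020, 34, Quin, 31), (Omega, 13, 2023, 25, Bo, 16), (Omega, 13, 2023, 25, Fay, 26), (Omega, 13, 2023, 25, Lee, 24), (Omega, 13, 2023, 25, Quin, 31)}
Apply σ_{aname = Bo}; surviving tuples: {(Delta, 13, 1987, 15, Bo, 16), (Delta, 13, 1991, 33, Bo, 16), (Delta, 13, 1994, 21, Bo, 16), (Delta, 13, 2013, 30, Bo, 16), (Delta, 13, 2019, 6, Bo, 16), (Delta, 13, 2020, 34, Bo, 16), (Delta, 13, 2023, 25, Bo, 16), (Omega, 13, 1987, 15, Bo, 16), (Omega, 13, 1991, 33, Bo, 16), (Omega, 13, 1994, 21, Bo, 16), (Omega, 13, 2013, 30, Bo, 16), (Omega, 13, 2019, 6, Bo, 16), (Omega, 13, 2020, 34, Bo, 16), (Omega, 13, 2023, 25, Bo, 16)}
Apply σ_{year <= 2019}; surviving tuples: {(Delta, 13, 1987, 15, Bo, 16), (Delta, 13, 1991, 33, Bo, 16), (Delta, 13, 1994, 21, Bo, 16), (Delta, 13, 2013, 30, Bo, 16), (Delta, 13, 2019, 6, Bo, 16), (Omega, 13, 1987, 15, Bo, 16), (Omega, 13, 1991, 33, Bo, 16), (Omega, 13, 1994, 21, Bo, 16), (Omega, 13, 2013, 30, Bo, 16), (Omega, 13, 2019, 6, Bo, 16)}
Keep only column(s) aid, year (5 duplicate(s) eliminated): {(15, 1987), (21, 1994), (30, 2013), (33, 1991), (6, 2019)}

{(15, 1987), (21, 1994), (30, 2013), (33, 1991), (6, 2019)}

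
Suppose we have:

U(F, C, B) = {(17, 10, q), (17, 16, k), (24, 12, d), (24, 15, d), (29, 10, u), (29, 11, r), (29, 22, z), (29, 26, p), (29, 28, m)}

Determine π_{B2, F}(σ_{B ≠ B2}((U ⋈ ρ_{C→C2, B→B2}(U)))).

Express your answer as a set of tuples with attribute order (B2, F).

ρ[C→C2, B→B2]: schema becomes (F, C2, B2); tuples unchanged.
U ⋈ ρ_{C→C2, B→B2}(U) (natural join on F): {(17, 10, q, 10, q), (17, 10, q, 16, k), (17, 16, k, 10, q), (17, 16, k, 16, k), (24, 12, d, 12, d), (24, 12, d, 15, d), (24, 15, d, 12, d), (24, 15, d, 15, d), (29, 10, u, 10, u), (29, 10, u, 11, r), (29, 10, u, 22, z), (29, 10, u, 26, p), (29, 10, u, 28, m), (29, 11, r, 10, u), (29, 11, r, 11, r), (29, 11, r, 22, z), (29, 11, r, 26, p), (29, 11, r, 28, m), (29, 22, z, 10, u), (29, 22, z, 11, r), (29, 22, z, 22, z), (29, 22, z, 26, p), (29, 22, z, 28, m), (29, 26, p, 10, u), (29, 26, p, 11, r), (29, 26, p, 22, z), (29, 26, p, 26, p), (29, 26, p, 28, m), (29, 28, m, 10, u), (29, 28, m, 11, r), (29, 28, m, 22, z), (29, 28, m, 26, p), (29, 28, m, 28, m)}
Filtering on B ≠ B2 leaves {(17, 10, q, 16, k), (17, 16, k, 10, q), (29, 10, u, 11, r), (29, 10, u, 22, z), (29, 10, u, 26, p), (29, 10, u, 28, m), (29, 11, r, 10, u), (29, 11, r, 22, z), (29, 11, r, 26, p), (29, 11, r, 28, m), (29, 22, z, 10, u), (29, 22, z, 11, r), (29, 22, z, 26, p), (29, 22, z, 28, m), (29, 26, p, 10, u), (29, 26, p, 11, r), (29, 26, p, 22, z), (29, 26, p, 28, m), (29, 28, m, 10, u), (29, 28, m, 11, r), (29, 28, m, 22, z), (29, 28, m, 26, p)}.
Keep only column(s) B2, F (15 duplicate(s) eliminated): {(k, 17), (m, 29), (p, 29), (q, 17), (r, 29), (u, 29), (z, 29)}

{(k, 17), (m, 29), (p, 29), (q, 17), (r, 29), (u, 29), (z, 29)}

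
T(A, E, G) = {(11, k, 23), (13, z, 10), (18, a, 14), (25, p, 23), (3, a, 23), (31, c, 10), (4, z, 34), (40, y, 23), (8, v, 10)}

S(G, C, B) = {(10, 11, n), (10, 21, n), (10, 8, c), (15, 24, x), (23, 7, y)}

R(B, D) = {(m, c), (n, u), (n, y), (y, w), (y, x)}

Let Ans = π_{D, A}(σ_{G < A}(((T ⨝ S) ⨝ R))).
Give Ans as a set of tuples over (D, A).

Joining T and S on G yields {(11, k, 23, 7, y), (13, z, 10, 11, n), (13, z, 10, 21, n), (13, z, 10, 8, c), (25, p, 23, 7, y), (3, a, 23, 7, y), (31, c, 10, 11, n), (31, c, 10, 21, n), (31, c, 10, 8, c), (40, y, 23, 7, y), (8, v, 10, 11, n), (8, v, 10, 21, n), (8, v, 10, 8, c)}.
Joining (T ⨝ S) and R on B yields {(11, k, 23, 7, y, w), (11, k, 23, 7, y, x), (13, z, 10, 11, n, u), (13, z, 10, 11, n, y), (13, z, 10, 21, n, u), (13, z, 10, 21, n, y), (25, p, 23, 7, y, w), (25, p, 23, 7, y, x), (3, a, 23, 7, y, w), (3, a, 23, 7, y, x), (31, c, 10, 11, n, u), (31, c, 10, 11, n, y), (31, c, 10, 21, n, u), (31, c, 10, 21, n, y), (40, y, 23, 7, y, w), (40, y, 23, 7, y, x), (8, v, 10, 11, n, u), (8, v, 10, 11, n, y), (8, v, 10, 21, n, u), (8, v, 10, 21, n, y)}.
Filtering on G < A leaves {(13, z, 10, 11, n, u), (13, z, 10, 11, n, y), (13, z, 10, 21, n, u), (13, z, 10, 21, n, y), (25, p, 23, 7, y, w), (25, p, 23, 7, y, x), (31, c, 10, 11, n, u), (31, c, 10, 11, n, y), (31, c, 10, 21, n, u), (31, c, 10, 21, n, y), (40, y, 23, 7, y, w), (40, y, 23, 7, y, x)}.
π_{D, A} gives {(u, 13), (u, 31), (w, 25), (w, 40), (x, 25), (x, 40), (y, 13), (y, 31)} (4 duplicate(s) eliminated).

{(u, 13), (u, 31), (w, 25), (w, 40), (x, 25), (x, 40), (y, 13), (y, 31)}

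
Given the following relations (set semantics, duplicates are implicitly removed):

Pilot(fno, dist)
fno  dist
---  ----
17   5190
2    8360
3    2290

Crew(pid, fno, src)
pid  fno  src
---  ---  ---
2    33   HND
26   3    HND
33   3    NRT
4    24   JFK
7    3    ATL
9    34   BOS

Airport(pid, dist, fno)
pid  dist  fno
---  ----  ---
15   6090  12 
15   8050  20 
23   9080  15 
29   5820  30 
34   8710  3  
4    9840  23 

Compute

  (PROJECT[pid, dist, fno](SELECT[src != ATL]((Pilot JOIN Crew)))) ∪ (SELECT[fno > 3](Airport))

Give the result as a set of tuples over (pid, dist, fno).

Natural join on fno: {(3, 2290, 26, HND), (3, 2290, 33, NRT), (3, 2290, 7, ATL)}
Filtering on src != ATL leaves {(3, 2290, 26, HND), (3, 2290, 33, NRT)}.
π[pid, dist, fno]: project onto (pid, dist, fno) → {(26, 2290, 3), (33, 2290, 3)}
Filtering on fno > 3 leaves {(15, 6090, 12), (15, 8050, 20), (23, 9080, 15), (29, 5820, 30), (4, 9840, 23)}.
Union: {(26, 2290, 3), (33, 2290, 3)} with {(15, 6090, 12), (15, 8050, 20), (23, 9080, 15), (29, 5820, 30), (4, 9840, 23)} → {(15, 6090, 12), (15, 8050, 20), (23, 9080, 15), (26, 2290, 3), (29, 5820, 30), (33, 2290, 3), (4, 9840, 23)}

{(15, 6090, 12), (15, 8050, 20), (23, 9080, 15), (26, 2290, 3), (29, 5820, 30), (33, 2290, 3), (4, 9840, 23)}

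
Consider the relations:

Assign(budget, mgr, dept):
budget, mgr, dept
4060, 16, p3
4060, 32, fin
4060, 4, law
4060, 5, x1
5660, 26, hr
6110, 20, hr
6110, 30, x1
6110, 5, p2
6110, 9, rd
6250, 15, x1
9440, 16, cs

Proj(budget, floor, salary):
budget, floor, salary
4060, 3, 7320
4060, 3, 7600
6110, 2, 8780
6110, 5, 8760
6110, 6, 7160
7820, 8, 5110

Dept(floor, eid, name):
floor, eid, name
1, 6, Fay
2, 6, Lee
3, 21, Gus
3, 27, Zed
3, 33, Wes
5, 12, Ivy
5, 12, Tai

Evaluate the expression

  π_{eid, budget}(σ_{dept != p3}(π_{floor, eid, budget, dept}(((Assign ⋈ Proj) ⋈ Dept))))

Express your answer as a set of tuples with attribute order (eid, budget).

Joining Assign and Proj on budget yields {(4060, 16, p3, 3, 7320), (4060, 16, p3, 3, 7600), (4060, 32, fin, 3, 7320), (4060, 32, fin, 3, 7600), (4060, 4, law, 3, 7320), (4060, 4, law, 3, 7600), (4060, 5, x1, 3, 7320), (4060, 5, x1, 3, 7600), (6110, 20, hr, 2, 8780), (6110, 20, hr, 5, 8760), (6110, 20, hr, 6, 7160), (6110, 30, x1, 2, 8780), (6110, 30, x1, 5, 8760), (6110, 30, x1, 6, 7160), (6110, 5, p2, 2, 8780), (6110, 5, p2, 5, 8760), (6110, 5, p2, 6, 7160), (6110, 9, rd, 2, 8780), (6110, 9, rd, 5, 8760), (6110, 9, rd, 6, 7160)}.
Joining (Assign ⋈ Proj) and Dept on floor yields {(4060, 16, p3, 3, 7320, 21, Gus), (4060, 16, p3, 3, 7320, 27, Zed), (4060, 16, p3, 3, 7320, 33, Wes), (4060, 16, p3, 3, 7600, 21, Gus), (4060, 16, p3, 3, 7600, 27, Zed), (4060, 16, p3, 3, 7600, 33, Wes), (4060, 32, fin, 3, 7320, 21, Gus), (4060, 32, fin, 3, 7320, 27, Zed), (4060, 32, fin, 3, 7320, 33, Wes), (4060, 32, fin, 3, 7600, 21, Gus), (4060, 32, fin, 3, 7600, 27, Zed), (4060, 32, fin, 3, 7600, 33, Wes), (4060, 4, law, 3, 7320, 21, Gus), (4060, 4, law, 3, 7320, 27, Zed), (4060, 4, law, 3, 7320, 33, Wes), (4060, 4, law, 3, 7600, 21, Gus), (4060, 4, law, 3, 7600, 27, Zed), (4060, 4, law, 3, 7600, 33, Wes), (4060, 5, x1, 3, 7320, 21, Gus), (4060, 5, x1, 3, 7320, 27, Zed), (4060, 5, x1, 3, 7320, 33, Wes), (4060, 5, x1, 3, 7600, 21, Gus), (4060, 5, x1, 3, 7600, 27, Zed), (4060, 5, x1, 3, 7600, 33, Wes), (6110, 20, hr, 2, 8780, 6, Lee), (6110, 20, hr, 5, 8760, 12, Ivy), (6110, 20, hr, 5, 8760, 12, Tai), (6110, 30, x1, 2, 8780, 6, Lee), (6110, 30, x1, 5, 8760, 12, Ivy), (6110, 30, x1, 5, 8760, 12, Tai), (6110, 5, p2, 2, 8780, 6, Lee), (6110, 5, p2, 5, 8760, 12, Ivy), (6110, 5, p2, 5, 8760, 12, Tai), (6110, 9, rd, 2, 8780, 6, Lee), (6110, 9, rd, 5, 8760, 12, Ivy), (6110, 9, rd, 5, 8760, 12, Tai)}.
π_{floor, eid, budget, dept} gives {(2, 6, 6110, hr), (2, 6, 6110, p2), (2, 6, 6110, rd), (2, 6, 6110, x1), (3, 21, 4060, fin), (3, 21, 4060, law), (3, 21, 4060, p3), (3, 21, 4060, x1), (3, 27, 4060, fin), (3, 27, 4060, law), (3, 27, 4060, p3), (3, 27, 4060, x1), (3, 33, 4060, fin), (3, 33, 4060, law), (3, 33, 4060, p3), (3, 33, 4060, x1), (5, 12, 6110, hr), (5, 12, 6110, p2), (5, 12, 6110, rd), (5, 12, 6110, x1)} (16 duplicate(s) eliminated).
Selection dept != p3: {(2, 6, 6110, hr), (2, 6, 6110, p2), (2, 6, 6110, rd), (2, 6, 6110, x1), (3, 21, 4060, fin), (3, 21, 4060, law), (3, 21, 4060, x1), (3, 27, 4060, fin), (3, 27, 4060, law), (3, 27, 4060, x1), (3, 33, 4060, fin), (3, 33, 4060, law), (3, 33, 4060, x1), (5, 12, 6110, hr), (5, 12, 6110, p2), (5, 12, 6110, rd), (5, 12, 6110, x1)}
π_{eid, budget} gives {(12, 6110), (21, 4060), (27, 4060), (33, 4060), (6, 6110)} (12 duplicate(s) eliminated).

{(12, 6110), (21, 4060), (27, 4060), (33, 4060), (6, 6110)}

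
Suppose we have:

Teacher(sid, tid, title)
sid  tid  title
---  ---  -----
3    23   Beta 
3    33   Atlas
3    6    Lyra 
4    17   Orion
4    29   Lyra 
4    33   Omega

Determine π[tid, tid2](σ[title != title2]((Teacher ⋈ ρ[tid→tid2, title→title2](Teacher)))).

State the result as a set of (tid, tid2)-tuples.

ρ[tid→tid2, title→title2]: schema becomes (sid, tid2, title2); tuples unchanged.
Teacher ⋈ ρ[tid→tid2, title→title2](Teacher) (natural join on sid): {(3, 23, Beta, 23, Beta), (3, 23, Beta, 33, Atlas), (3, 23, Beta, 6, Lyra), (3, 33, Atlas, 23, Beta), (3, 33, Atlas, 33, Atlas), (3, 33, Atlas, 6, Lyra), (3, 6, Lyra, 23, Beta), (3, 6, Lyra, 33, Atlas), (3, 6, Lyra, 6, Lyra), (4, 17, Orion, 17, Orion), (4, 17, Orion, 29, Lyra), (4, 17, Orion, 33, Omega), (4, 29, Lyra, 17, Orion), (4, 29, Lyra, 29, Lyra), (4, 29, Lyra, 33, Omega), (4, 33, Omega, 17, Orion), (4, 33, Omega, 29, Lyra), (4, 33, Omega, 33, Omega)}
σ[title != title2]: keep tuples satisfying title != title2 → {(3, 23, Beta, 33, Atlas), (3, 23, Beta, 6, Lyra), (3, 33, Atlas, 23, Beta), (3, 33, Atlas, 6, Lyra), (3, 6, Lyra, 23, Beta), (3, 6, Lyra, 33, Atlas), (4, 17, Orion, 29, Lyra), (4, 17, Orion, 33, Omega), (4, 29, Lyra, 17, Orion), (4, 29, Lyra, 33, Omega), (4, 33, Omega, 17, Orion), (4, 33, Omega, 29, Lyra)}
Projecting to tid, tid2: {(17, 29), (17, 33), (23, 33), (23, 6), (29, 17), (29, 33), (33, 17), (33, 23), (33, 29), (33, 6), (6, 23), (6, 33)}

{(17, 29), (17, 33), (23, 33), (23, 6), (29, 17), (29, 33), (33, 17), (33, 23), (33, 29), (33, 6), (6, 23), (6, 33)}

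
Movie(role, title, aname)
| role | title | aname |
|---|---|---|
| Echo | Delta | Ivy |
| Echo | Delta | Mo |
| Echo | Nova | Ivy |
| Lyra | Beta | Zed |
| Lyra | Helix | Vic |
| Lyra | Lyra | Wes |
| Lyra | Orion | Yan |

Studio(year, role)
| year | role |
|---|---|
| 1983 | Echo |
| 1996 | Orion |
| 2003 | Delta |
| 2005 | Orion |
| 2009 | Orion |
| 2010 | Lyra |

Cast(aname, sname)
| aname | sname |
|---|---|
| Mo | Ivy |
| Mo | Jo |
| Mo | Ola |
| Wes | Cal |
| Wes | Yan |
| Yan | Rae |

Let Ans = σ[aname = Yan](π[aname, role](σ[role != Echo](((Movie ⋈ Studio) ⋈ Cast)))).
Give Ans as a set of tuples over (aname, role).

Joining Movie and Studio on role yields {(Echo, Delta, Ivy, 1983), (Echo, Delta, Mo, 1983), (Echo, Nova, Ivy, 1983), (Lyra, Beta, Zed, 2010), (Lyra, Helix, Vic, 2010), (Lyra, Lyra, Wes, 2010), (Lyra, Orion, Yan, 2010)}.
Joining (Movie ⋈ Studio) and Cast on aname yields {(Echo, Delta, Mo, 1983, Ivy), (Echo, Delta, Mo, 1983, Jo), (Echo, Delta, Mo, 1983, Ola), (Lyra, Lyra, Wes, 2010, Cal), (Lyra, Lyra, Wes, 2010, Yan), (Lyra, Orion, Yan, 2010, Rae)}.
Selection role != Echo: {(Lyra, Lyra, Wes, 2010, Cal), (Lyra, Lyra, Wes, 2010, Yan), (Lyra, Orion, Yan, 2010, Rae)}
Projecting to aname, role (1 duplicate(s) eliminated): {(Wes, Lyra), (Yan, Lyra)}
Selection aname = Yan: {(Yan, Lyra)}

{(Yan, Lyra)}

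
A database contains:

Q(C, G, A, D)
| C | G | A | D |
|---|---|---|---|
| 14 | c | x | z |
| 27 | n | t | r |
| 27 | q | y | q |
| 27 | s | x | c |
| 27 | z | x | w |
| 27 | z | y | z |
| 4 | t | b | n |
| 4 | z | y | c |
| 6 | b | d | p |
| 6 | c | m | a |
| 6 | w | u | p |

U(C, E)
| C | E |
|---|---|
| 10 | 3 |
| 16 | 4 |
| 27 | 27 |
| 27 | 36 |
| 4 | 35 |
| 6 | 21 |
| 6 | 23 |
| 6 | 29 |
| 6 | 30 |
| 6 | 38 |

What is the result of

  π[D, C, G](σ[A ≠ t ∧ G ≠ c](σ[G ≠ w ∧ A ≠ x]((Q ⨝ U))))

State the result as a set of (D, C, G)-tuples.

Joining Q and U on C yields {(27, n, t, r, 27), (27, n, t, r, 36), (27, q, y, q, 27), (27, q, y, q, 36), (27, s, x, c, 27), (27, s, x, c, 36), (27, z, x, w, 27), (27, z, x, w, 36), (27, z, y, z, 27), (27, z, y, z, 36), (4, t, b, n, 35), (4, z, y, c, 35), (6, b, d, p, 21), (6, b, d, p, 23), (6, b, d, p, 29), (6, b, d, p, 30), (6, b, d, p, 38), (6, c, m, a, 21), (6, c, m, a, 23), (6, c, m, a, 29), (6, c, m, a, 30), (6, c, m, a, 38), (6, w, u, p, 21), (6, w, u, p, 23), (6, w, u, p, 29), (6, w, u, p, 30), (6, w, u, p, 38)}.
Filtering on G ≠ w ∧ A ≠ x leaves {(27, n, t, r, 27), (27, n, t, r, 36), (27, q, y, q, 27), (27, q, y, q, 36), (27, z, y, z, 27), (27, z, y, z, 36), (4, t, b, n, 35), (4, z, y, c, 35), (6, b, d, p, 21), (6, b, d, p, 23), (6, b, d, p, 29), (6, b, d, p, 30), (6, b, d, p, 38), (6, c, m, a, 21), (6, c, m, a, 23), (6, c, m, a, 29), (6, c, m, a, 30), (6, c, m, a, 38)}.
Filtering on A ≠ t ∧ G ≠ c leaves {(27, q, y, q, 27), (27, q, y, q, 36), (27, z, y, z, 27), (27, z, y, z, 36), (4, t, b, n, 35), (4, z, y, c, 35), (6, b, d, p, 21), (6, b, d, p, 23), (6, b, d, p, 29), (6, b, d, p, 30), (6, b, d, p, 38)}.
Projecting to D, C, G (6 duplicate(s) eliminated): {(c, 4, z), (n, 4, t), (p, 6, b), (q, 27, q), (z, 27, z)}

{(c, 4, z), (n, 4, t), (p, 6, b), (q, 27, q), (z, 27, z)}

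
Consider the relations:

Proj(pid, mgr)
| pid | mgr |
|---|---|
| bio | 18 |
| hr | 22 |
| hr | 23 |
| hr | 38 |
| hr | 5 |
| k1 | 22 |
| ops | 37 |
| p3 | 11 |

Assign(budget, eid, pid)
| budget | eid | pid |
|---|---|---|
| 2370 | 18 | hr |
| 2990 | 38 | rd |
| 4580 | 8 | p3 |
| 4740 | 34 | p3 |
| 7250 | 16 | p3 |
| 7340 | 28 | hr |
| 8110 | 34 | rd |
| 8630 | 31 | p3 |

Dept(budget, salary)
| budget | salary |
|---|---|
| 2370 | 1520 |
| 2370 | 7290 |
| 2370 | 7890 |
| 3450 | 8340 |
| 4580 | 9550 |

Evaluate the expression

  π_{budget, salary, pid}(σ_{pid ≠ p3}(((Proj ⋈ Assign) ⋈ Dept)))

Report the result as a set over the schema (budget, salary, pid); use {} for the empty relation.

{(2370, 1520, hr), (2370, 7290, hr), (2370, 7890, hr)}

Proj ⋈ Assign (natural join on pid): {(hr, 22, 2370, 18), (hr, 22, 7340, 28), (hr, 23, 2370, 18), (hr, 23, 7340, 28), (hr, 38, 2370, 18), (hr, 38, 7340, 28), (hr, 5, 2370, 18), (hr, 5, 7340, 28), (p3, 11, 4580, 8), (p3, 11, 4740, 34), (p3, 11, 7250, 16), (p3, 11, 8630, 31)}
(Proj ⋈ Assign) ⋈ Dept (natural join on budget): {(hr, 22, 2370, 18, 1520), (hr, 22, 2370, 18, 7290), (hr, 22, 2370, 18, 7890), (hr, 23, 2370, 18, 1520), (hr, 23, 2370, 18, 7290), (hr, 23, 2370, 18, 7890), (hr, 38, 2370, 18, 1520), (hr, 38, 2370, 18, 7290), (hr, 38, 2370, 18, 7890), (hr, 5, 2370, 18, 1520), (hr, 5, 2370, 18, 7290), (hr, 5, 2370, 18, 7890), (p3, 11, 4580, 8, 9550)}
σ[pid ≠ p3]: keep tuples satisfying pid ≠ p3 → {(hr, 22, 2370, 18, 1520), (hr, 22, 2370, 18, 7290), (hr, 22, 2370, 18, 7890), (hr, 23, 2370, 18, 1520), (hr, 23, 2370, 18, 7290), (hr, 23, 2370, 18, 7890), (hr, 38, 2370, 18, 1520), (hr, 38, 2370, 18, 7290), (hr, 38, 2370, 18, 7890), (hr, 5, 2370, 18, 1520), (hr, 5, 2370, 18, 7290), (hr, 5, 2370, 18, 7890)}
Keep only column(s) budget, salary, pid (9 duplicate(s) eliminated): {(2370, 1520, hr), (2370, 7290, hr), (2370, 7890, hr)}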